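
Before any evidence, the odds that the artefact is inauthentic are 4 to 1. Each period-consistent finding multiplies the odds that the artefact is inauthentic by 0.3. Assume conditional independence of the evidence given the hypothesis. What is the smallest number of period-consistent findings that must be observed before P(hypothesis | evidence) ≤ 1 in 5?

3

Prior odds = 4.
Likelihood ratio per period-consistent finding = 0.3.
Target posterior odds = 0.2/0.8 = 0.25.
Need 4 × 0.3ⁿ ≤ 0.25, i.e. 0.3ⁿ ≤ 0.0625.
0.3² = 0.09 is still above 0.0625 but 0.3³ = 0.027 is at or below it, so n = 3.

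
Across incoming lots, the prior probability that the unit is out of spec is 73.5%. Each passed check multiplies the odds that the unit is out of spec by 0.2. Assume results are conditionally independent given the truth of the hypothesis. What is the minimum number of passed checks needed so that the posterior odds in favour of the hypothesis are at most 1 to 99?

Prior odds: 0.735 ÷ 0.265 = 147/53.
Likelihood ratio per passed check = 0.2.
Target odds = 1/99.
Need (147/53) × 0.2ⁿ ≤ 1/99, i.e. 0.2ⁿ ≤ 53/14553.
0.2³ = 0.008 is still above 53/14553 but 0.2⁴ = 0.0016 is at or below it, so n = 4.

4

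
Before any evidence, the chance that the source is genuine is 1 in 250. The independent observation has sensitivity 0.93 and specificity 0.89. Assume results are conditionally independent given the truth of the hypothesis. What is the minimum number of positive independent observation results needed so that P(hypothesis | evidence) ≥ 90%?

4

Prior odds = 0.004/0.996 = 1/249.
False-positive rate = 1 − 0.89 = 0.11; likelihood ratio of a positive = 0.93/0.11 = 93/11.
Target posterior odds = 0.9/0.1 = 9.
Require (93/11)ⁿ ≥ 9 ÷ (1/249) = 2241.
(93/11)³ = 804357/1331 falls short of 2241 but (93/11)⁴ = 74805201/14641 reaches it, so n = 4.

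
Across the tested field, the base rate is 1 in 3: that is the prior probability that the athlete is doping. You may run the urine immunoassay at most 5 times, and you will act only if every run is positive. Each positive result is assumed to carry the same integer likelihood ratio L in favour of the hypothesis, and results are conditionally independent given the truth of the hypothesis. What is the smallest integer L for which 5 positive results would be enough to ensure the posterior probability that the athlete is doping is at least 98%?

3

Prior odds = (1/3)/(2/3) = 0.5.
Target odds = 0.98/0.02 = 49.
Need L⁵ ≥ 49 ÷ 0.5 = 98.
2⁵ = 32 < 98 ≤ 243 = 3⁵, so L = 3.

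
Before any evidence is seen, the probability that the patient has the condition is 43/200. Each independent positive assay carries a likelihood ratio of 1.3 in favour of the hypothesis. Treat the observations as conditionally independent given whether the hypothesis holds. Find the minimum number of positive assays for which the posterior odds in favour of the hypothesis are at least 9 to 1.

14

Prior odds = 0.215/0.785 = 43/157.
Likelihood ratio per positive assay = 1.3.
Target odds = 9.
Need (43/157) × 1.3ⁿ ≥ 9, i.e. 1.3ⁿ ≥ 1413/43.
1.3¹³ ≈30.2875 falls short of 1413/43 but 1.3¹⁴ ≈39.3738 reaches it, so n = 14.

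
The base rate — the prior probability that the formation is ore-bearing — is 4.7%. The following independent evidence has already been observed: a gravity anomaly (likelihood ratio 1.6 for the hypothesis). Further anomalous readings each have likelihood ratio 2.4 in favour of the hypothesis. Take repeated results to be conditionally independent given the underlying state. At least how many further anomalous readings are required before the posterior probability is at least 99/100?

Prior odds = 0.047/0.953 = 47/953.
Bayes factor of the evidence already in hand = 1.6.
Odds after that evidence = (47/953) × 1.6 = 376/4765.
Target odds = 0.99/0.01 = 99.
Need 2.4ⁿ ≥ 99 ÷ (376/4765) = 471735/376.
2.4⁸ = 429981696/390625 falls short of 471735/376 but 2.4⁹ ≈2641.81 reaches it, so n = 9.

9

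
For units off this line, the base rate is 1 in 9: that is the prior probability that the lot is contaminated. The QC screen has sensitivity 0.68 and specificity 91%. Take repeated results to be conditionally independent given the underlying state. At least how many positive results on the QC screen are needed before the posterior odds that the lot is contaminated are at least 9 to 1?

3

Prior odds: (1/9) ÷ (8/9) = 0.125.
False-positive rate = 1 − 0.91 = 0.09; likelihood ratio of a positive = 0.68/0.09 = 68/9.
Target odds = 9.
Require (68/9)ⁿ ≥ 9 ÷ 0.125 = 72.
(68/9)² = 4624/81 falls short of 72 but (68/9)³ = 314432/729 reaches it, so n = 3.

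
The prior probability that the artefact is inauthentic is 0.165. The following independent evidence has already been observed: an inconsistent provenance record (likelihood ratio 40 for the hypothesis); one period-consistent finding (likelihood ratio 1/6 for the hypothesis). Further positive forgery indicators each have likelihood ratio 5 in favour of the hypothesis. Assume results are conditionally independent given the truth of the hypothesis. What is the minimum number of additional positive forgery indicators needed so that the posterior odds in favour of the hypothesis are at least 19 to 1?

Prior odds = 0.165/0.835 = 33/167.
Combined Bayes factor of the evidence already in hand = 40 × (1/6) = 20/3.
Odds after that evidence = (33/167) × 20/3 = 220/167.
Target odds = 19.
Need 5ⁿ ≥ 19 ÷ (220/167) = 3173/220.
5¹ = 5 falls short of 3173/220 but 5² = 25 reaches it, so n = 2.

2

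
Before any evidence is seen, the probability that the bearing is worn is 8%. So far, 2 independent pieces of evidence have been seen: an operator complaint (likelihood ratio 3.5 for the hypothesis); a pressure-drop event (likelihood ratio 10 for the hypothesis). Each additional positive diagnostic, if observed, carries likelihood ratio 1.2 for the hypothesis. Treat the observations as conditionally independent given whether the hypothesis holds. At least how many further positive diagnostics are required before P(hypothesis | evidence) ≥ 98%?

Prior odds = 0.08/0.92 = 2/23.
Combined Bayes factor of the evidence already in hand = 3.5 × 10 = 35.
Odds after that evidence = (2/23) × 35 = 70/23.
Target odds = 0.98/0.02 = 49.
Need 1.2ⁿ ≥ 49 ÷ (70/23) = 16.1.
1.2¹⁵ ≈15.407 falls short of 16.1 but 1.2¹⁶ ≈18.4884 reaches it, so n = 16.

16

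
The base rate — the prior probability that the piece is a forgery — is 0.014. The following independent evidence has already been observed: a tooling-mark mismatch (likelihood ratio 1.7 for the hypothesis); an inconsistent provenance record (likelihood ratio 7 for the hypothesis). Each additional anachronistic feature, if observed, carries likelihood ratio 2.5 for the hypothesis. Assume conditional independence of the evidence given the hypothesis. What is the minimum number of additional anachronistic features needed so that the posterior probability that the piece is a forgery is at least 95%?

6

Prior odds = 0.014/0.986 = 7/493.
Combined Bayes factor of the evidence already in hand = 1.7 × 7 = 11.9.
Odds after that evidence = (7/493) × 11.9 = 49/290.
Target odds = 0.95/0.05 = 19.
Need 2.5ⁿ ≥ 19 ÷ (49/290) = 5510/49.
2.5⁵ = 97.65625 falls short of 5510/49 but 2.5⁶ = 244.140625 reaches it, so n = 6.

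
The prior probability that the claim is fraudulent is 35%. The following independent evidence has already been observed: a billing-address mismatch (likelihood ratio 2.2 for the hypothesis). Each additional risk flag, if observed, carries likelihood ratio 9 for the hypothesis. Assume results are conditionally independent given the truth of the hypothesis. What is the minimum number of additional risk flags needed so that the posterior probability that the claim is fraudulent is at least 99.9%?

4

Prior odds = 0.35/0.65 = 7/13.
Bayes factor of the evidence already in hand = 2.2.
Odds after that evidence = (7/13) × 2.2 = 77/65.
Target odds = 0.999/0.001 = 999.
Need 9ⁿ ≥ 999 ÷ (77/65) = 64935/77.
9³ = 729 falls short of 64935/77 but 9⁴ = 6561 reaches it, so n = 4.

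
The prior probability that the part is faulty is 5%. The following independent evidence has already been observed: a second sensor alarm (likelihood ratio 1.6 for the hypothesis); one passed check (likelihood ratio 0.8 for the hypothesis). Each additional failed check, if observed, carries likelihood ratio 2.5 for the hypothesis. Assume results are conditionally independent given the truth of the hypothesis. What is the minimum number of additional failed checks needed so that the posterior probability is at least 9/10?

6

Prior odds = 0.05/0.95 = 1/19.
Combined Bayes factor of the evidence already in hand = 1.6 × 0.8 = 1.28.
Odds after that evidence = (1/19) × 1.28 = 32/475.
Target odds = 0.9/0.1 = 9.
Need 2.5ⁿ ≥ 9 ÷ (32/475) = 133.59375.
2.5⁵ = 97.65625 falls short of 133.59375 but 2.5⁶ = 244.140625 reaches it, so n = 6.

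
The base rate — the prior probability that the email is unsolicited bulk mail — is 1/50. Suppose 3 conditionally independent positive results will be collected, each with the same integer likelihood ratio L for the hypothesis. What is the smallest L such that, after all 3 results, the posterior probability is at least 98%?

Prior odds = 0.02/0.98 = 1/49.
Target odds = 0.98/0.02 = 49.
Need L³ ≥ 49 ÷ (1/49) = 2401.
13³ = 2197 < 2401 ≤ 2744 = 14³, so L = 14.

14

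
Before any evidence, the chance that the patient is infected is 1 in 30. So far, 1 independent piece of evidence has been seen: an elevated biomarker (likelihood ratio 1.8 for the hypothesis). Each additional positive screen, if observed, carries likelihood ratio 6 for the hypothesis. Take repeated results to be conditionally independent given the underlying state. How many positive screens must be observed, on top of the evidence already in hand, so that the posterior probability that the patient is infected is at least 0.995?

5

Prior odds = (1/30)/(29/30) = 1/29.
Bayes factor of the evidence already in hand = 1.8.
Odds after that evidence = (1/29) × 1.8 = 9/145.
Target odds = 0.995/0.005 = 199.
Need 6ⁿ ≥ 199 ÷ (9/145) = 28855/9.
6⁴ = 1296 falls short of 28855/9 but 6⁵ = 7776 reaches it, so n = 5.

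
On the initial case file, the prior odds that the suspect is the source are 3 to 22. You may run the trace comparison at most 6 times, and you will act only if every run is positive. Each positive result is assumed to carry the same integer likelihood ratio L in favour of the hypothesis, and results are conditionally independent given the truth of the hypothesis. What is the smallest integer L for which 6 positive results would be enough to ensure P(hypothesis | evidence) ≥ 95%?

3

Prior odds = 3/22.
Target odds = 0.95/0.05 = 19.
Need L⁶ ≥ 19 ÷ (3/22) = 418/3.
2⁶ = 64 < 418/3 ≤ 729 = 3⁶, so L = 3.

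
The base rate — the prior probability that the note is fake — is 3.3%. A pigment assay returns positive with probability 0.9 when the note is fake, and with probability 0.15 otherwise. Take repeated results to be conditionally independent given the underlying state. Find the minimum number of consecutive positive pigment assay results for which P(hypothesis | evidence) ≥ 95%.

4

Prior odds = 0.033/0.967 = 33/967.
Likelihood ratio of a positive result = 0.9/0.15 = 6.
Target odds: 0.95 ÷ 0.05 = 19.
Require 6ⁿ ≥ 19 ÷ (33/967) = 18373/33.
6³ = 216 falls short of 18373/33 but 6⁴ = 1296 reaches it, so n = 4.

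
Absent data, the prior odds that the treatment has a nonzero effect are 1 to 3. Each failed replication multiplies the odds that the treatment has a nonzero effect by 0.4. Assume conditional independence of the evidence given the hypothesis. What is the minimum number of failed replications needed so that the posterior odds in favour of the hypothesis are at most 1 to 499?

Prior odds = 1/3.
Likelihood ratio per failed replication = 0.4.
Target odds = 1/499.
Require 0.4ⁿ ≤ 1/499 ÷ (1/3) = 3/499.
0.4⁵ = 0.01024 is still above 3/499 but 0.4⁶ = 64/15625 is at or below it, so n = 6.

6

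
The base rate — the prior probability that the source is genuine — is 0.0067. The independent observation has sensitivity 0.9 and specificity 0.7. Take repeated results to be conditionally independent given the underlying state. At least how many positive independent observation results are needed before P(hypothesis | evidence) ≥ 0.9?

Prior odds = 0.0067/0.9933 = 67/9933.
False-positive rate = 1 − 0.7 = 0.3; likelihood ratio of a positive = 0.9/0.3 = 3.
Target posterior odds = 0.9/0.1 = 9.
Require 3ⁿ ≥ 9 ÷ (67/9933) = 89397/67.
3⁶ = 729 falls short of 89397/67 but 3⁷ = 2187 reaches it, so n = 7.

7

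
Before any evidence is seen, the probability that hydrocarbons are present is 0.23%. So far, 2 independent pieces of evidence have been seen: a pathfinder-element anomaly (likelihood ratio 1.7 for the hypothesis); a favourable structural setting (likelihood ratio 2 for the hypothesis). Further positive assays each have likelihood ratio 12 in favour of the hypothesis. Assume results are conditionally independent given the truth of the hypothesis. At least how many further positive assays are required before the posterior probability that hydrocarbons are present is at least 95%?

Prior odds = 0.0023/0.9977 = 23/9977.
Combined Bayes factor of the evidence already in hand = 1.7 × 2 = 3.4.
Odds after that evidence = (23/9977) × 3.4 = 391/49885.
Target odds = 0.95/0.05 = 19.
Need 12ⁿ ≥ 19 ÷ (391/49885) = 947815/391.
12³ = 1728 falls short of 947815/391 but 12⁴ = 20736 reaches it, so n = 4.

4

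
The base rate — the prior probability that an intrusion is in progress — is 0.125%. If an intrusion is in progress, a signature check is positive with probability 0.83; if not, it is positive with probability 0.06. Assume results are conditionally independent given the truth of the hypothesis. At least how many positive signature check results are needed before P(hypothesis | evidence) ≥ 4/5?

Prior odds = 0.00125/0.99875 = 1/799.
Likelihood ratio of a positive = 0.83/0.06 = 83/6.
Target posterior odds = 0.8/0.2 = 4.
Require (83/6)ⁿ ≥ 4 ÷ (1/799) = 3196.
(83/6)³ = 571787/216 falls short of 3196 but (83/6)⁴ = 47458321/1296 reaches it, so n = 4.

4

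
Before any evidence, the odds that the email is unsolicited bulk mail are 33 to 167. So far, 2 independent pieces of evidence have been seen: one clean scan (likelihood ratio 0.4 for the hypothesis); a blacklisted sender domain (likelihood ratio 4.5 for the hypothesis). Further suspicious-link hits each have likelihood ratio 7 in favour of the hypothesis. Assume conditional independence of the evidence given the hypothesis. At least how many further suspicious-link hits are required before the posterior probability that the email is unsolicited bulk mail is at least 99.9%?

5

Prior odds = 33/167.
Combined Bayes factor of the evidence already in hand = 0.4 × 4.5 = 1.8.
Odds after that evidence = (33/167) × 1.8 = 297/835.
Target odds = 0.999/0.001 = 999.
Need 7ⁿ ≥ 999 ÷ (297/835) = 30895/11.
7⁴ = 2401 falls short of 30895/11 but 7⁵ = 16807 reaches it, so n = 5.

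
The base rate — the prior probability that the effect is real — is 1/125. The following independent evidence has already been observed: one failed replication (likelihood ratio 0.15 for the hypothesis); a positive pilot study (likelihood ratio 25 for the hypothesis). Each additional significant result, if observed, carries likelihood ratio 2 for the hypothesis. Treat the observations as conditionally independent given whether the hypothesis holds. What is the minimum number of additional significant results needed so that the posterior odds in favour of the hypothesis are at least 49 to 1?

Prior odds = 0.008/0.992 = 1/124.
Combined Bayes factor of the evidence already in hand = 0.15 × 25 = 3.75.
Odds after that evidence = (1/124) × 3.75 = 15/496.
Target odds = 49.
Need 2ⁿ ≥ 49 ÷ (15/496) = 24304/15.
2¹⁰ = 1024 falls short of 24304/15 but 2¹¹ = 2048 reaches it, so n = 11.

11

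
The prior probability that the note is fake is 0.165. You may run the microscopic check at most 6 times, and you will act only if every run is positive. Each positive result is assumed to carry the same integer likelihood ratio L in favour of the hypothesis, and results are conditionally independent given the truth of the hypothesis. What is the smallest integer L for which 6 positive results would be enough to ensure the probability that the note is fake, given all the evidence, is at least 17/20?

2

Prior odds = 0.165/0.835 = 33/167.
Target odds = 0.85/0.15 = 17/3.
Need L⁶ ≥ 17/3 ÷ (33/167) = 2839/99.
1⁶ = 1 < 2839/99 ≤ 64 = 2⁶, so L = 2.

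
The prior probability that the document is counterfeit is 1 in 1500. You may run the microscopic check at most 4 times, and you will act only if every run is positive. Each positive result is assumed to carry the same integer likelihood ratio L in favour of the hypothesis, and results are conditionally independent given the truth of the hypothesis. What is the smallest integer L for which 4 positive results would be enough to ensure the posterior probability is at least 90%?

11

Prior odds = (1/1500)/(1499/1500) = 1/1499.
Target odds = 0.9/0.1 = 9.
Need L⁴ ≥ 9 ÷ (1/1499) = 13491.
10⁴ = 10000 < 13491 ≤ 14641 = 11⁴, so L = 11.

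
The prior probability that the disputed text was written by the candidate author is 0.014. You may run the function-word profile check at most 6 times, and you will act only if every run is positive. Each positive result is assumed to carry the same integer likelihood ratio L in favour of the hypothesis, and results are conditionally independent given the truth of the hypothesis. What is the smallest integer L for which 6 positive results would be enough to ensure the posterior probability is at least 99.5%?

5

Prior odds = 0.014/0.986 = 7/493.
Target odds = 0.995/0.005 = 199.
Need L⁶ ≥ 199 ÷ (7/493) = 98107/7.
4⁶ = 4096 < 98107/7 ≤ 15625 = 5⁶, so L = 5.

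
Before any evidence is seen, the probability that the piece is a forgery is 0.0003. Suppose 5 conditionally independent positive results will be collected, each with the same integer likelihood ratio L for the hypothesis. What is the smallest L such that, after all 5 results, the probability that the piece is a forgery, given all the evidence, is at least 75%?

7

Prior odds = 0.0003/0.9997 = 3/9997.
Target odds = 0.75/0.25 = 3.
Need L⁵ ≥ 3 ÷ (3/9997) = 9997.
6⁵ = 7776 < 9997 ≤ 16807 = 7⁵, so L = 7.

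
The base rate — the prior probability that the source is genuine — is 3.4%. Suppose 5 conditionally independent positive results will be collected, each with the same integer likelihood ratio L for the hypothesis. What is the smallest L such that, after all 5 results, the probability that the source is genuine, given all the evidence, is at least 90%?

Prior odds = 0.034/0.966 = 17/483.
Target odds = 0.9/0.1 = 9.
Need L⁵ ≥ 9 ÷ (17/483) = 4347/17.
3⁵ = 243 < 4347/17 ≤ 1024 = 4⁵, so L = 4.

4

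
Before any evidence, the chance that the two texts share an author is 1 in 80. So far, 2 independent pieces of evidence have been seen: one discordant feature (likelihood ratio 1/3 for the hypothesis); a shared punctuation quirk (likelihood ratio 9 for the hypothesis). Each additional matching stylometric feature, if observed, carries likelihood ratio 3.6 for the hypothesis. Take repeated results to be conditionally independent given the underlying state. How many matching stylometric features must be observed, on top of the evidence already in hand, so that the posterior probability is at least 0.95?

5

Prior odds = 0.0125/0.9875 = 1/79.
Combined Bayes factor of the evidence already in hand = (1/3) × 9 = 3.
Odds after that evidence = (1/79) × 3 = 3/79.
Target odds = 0.95/0.05 = 19.
Need 3.6ⁿ ≥ 19 ÷ (3/79) = 1501/3.
3.6⁴ = 167.9616 falls short of 1501/3 but 3.6⁵ = 604.66176 reaches it, so n = 5.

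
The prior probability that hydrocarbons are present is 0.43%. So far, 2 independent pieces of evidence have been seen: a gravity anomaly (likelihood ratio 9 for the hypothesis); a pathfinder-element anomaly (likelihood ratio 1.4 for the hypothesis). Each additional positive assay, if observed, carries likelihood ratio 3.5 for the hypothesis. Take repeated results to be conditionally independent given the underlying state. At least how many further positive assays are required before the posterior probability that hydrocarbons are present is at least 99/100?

6

Prior odds = 0.0043/0.9957 = 43/9957.
Combined Bayes factor of the evidence already in hand = 9 × 1.4 = 12.6.
Odds after that evidence = (43/9957) × 12.6 = 903/16595.
Target odds = 0.99/0.01 = 99.
Need 3.5ⁿ ≥ 99 ÷ (903/16595) = 547635/301.
3.5⁵ = 525.21875 falls short of 547635/301 but 3.5⁶ = 1838.265625 reaches it, so n = 6.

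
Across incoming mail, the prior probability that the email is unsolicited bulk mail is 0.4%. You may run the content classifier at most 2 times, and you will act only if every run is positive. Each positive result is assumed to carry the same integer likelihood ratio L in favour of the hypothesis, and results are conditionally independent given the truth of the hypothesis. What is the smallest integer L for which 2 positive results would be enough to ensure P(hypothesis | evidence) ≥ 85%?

38

Prior odds = 0.004/0.996 = 1/249.
Target odds = 0.85/0.15 = 17/3.
Need L² ≥ 17/3 ÷ (1/249) = 1411.
37² = 1369 < 1411 ≤ 1444 = 38², so L = 38.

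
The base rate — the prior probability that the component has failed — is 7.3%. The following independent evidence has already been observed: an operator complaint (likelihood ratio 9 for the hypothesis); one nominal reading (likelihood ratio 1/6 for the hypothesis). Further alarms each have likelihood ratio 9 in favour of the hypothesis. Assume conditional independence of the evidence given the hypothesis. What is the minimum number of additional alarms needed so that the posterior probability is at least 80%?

Prior odds = 0.073/0.927 = 73/927.
Combined Bayes factor of the evidence already in hand = 9 × (1/6) = 1.5.
Odds after that evidence = (73/927) × 1.5 = 73/618.
Target odds = 0.8/0.2 = 4.
Need 9ⁿ ≥ 4 ÷ (73/618) = 2472/73.
9¹ = 9 falls short of 2472/73 but 9² = 81 reaches it, so n = 2.

2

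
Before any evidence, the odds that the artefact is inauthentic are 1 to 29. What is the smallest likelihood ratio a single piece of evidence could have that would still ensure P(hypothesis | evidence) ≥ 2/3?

Prior odds = 1/29.
Target odds = (2/3)/(1/3) = 2.
Required Bayes factor = 2 ÷ (1/29) = 58.

58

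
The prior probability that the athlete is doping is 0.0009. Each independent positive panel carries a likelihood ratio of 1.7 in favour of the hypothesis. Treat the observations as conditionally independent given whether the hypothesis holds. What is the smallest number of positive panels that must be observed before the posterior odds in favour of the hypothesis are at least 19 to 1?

Prior odds: 0.0009 ÷ 0.9991 = 9/9991.
Likelihood ratio per positive panel = 1.7.
Target odds = 19.
Require 1.7ⁿ ≥ 19 ÷ (9/9991) = 189829/9.
1.7¹⁸ ≈14063.1 falls short of 189829/9 but 1.7¹⁹ ≈23907.2 reaches it, so n = 19.

19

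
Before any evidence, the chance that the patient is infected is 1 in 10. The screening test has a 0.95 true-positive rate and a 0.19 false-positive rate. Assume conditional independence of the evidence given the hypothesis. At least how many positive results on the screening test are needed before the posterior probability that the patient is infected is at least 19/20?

Prior odds: 0.1 ÷ 0.9 = 1/9.
Likelihood ratio of a positive result = 0.95/0.19 = 5.
Target posterior odds = 0.95/0.05 = 19.
Need (1/9) × 5ⁿ ≥ 19, i.e. 5ⁿ ≥ 171.
5³ = 125 falls short of 171 but 5⁴ = 625 reaches it, so n = 4.

4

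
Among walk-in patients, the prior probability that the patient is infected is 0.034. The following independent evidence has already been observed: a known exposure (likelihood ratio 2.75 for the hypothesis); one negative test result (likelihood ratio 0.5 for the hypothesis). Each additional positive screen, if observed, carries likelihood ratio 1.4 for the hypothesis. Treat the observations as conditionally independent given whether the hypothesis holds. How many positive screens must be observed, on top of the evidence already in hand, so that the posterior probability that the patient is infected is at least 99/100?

23

Prior odds = 0.034/0.966 = 17/483.
Combined Bayes factor of the evidence already in hand = 2.75 × 0.5 = 1.375.
Odds after that evidence = (17/483) × 1.375 = 187/3864.
Target odds = 0.99/0.01 = 99.
Need 1.4ⁿ ≥ 99 ÷ (187/3864) = 34776/17.
1.4²² ≈1639.9 falls short of 34776/17 but 1.4²³ ≈2295.86 reaches it, so n = 23.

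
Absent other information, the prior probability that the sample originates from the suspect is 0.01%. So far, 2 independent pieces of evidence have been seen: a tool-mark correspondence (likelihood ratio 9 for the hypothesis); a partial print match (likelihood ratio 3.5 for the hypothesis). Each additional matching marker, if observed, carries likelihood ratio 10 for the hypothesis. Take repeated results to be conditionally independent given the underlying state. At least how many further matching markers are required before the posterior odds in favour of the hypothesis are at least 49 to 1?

Prior odds = 0.0001/0.9999 = 1/9999.
Combined Bayes factor of the evidence already in hand = 9 × 3.5 = 31.5.
Odds after that evidence = (1/9999) × 31.5 = 7/2222.
Target odds = 49.
Need 10ⁿ ≥ 49 ÷ (7/2222) = 15554.
10⁴ = 10000 falls short of 15554 but 10⁵ = 100000 reaches it, so n = 5.

5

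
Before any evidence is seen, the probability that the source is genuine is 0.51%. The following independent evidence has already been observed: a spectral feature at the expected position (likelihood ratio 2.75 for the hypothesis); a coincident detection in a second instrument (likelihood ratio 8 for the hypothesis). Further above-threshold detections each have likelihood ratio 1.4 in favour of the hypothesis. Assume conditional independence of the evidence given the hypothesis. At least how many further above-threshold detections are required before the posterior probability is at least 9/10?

14

Prior odds = 0.0051/0.9949 = 51/9949.
Combined Bayes factor of the evidence already in hand = 2.75 × 8 = 22.
Odds after that evidence = (51/9949) × 22 = 1122/9949.
Target odds = 0.9/0.1 = 9.
Need 1.4ⁿ ≥ 9 ÷ (1122/9949) = 29847/374.
1.4¹³ ≈79.3715 falls short of 29847/374 but 1.4¹⁴ ≈111.12 reaches it, so n = 14.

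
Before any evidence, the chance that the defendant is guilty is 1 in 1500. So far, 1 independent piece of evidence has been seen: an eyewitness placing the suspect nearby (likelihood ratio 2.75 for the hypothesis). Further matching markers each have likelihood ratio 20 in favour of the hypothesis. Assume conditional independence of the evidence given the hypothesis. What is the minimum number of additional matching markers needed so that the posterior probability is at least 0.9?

3

Prior odds = (1/1500)/(1499/1500) = 1/1499.
Bayes factor of the evidence already in hand = 2.75.
Odds after that evidence = (1/1499) × 2.75 = 11/5996.
Target odds = 0.9/0.1 = 9.
Need 20ⁿ ≥ 9 ÷ (11/5996) = 53964/11.
20² = 400 falls short of 53964/11 but 20³ = 8000 reaches it, so n = 3.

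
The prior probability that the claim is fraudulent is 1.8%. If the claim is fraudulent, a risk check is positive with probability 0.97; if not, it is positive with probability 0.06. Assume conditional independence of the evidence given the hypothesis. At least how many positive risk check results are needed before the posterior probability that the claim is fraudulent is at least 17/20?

3

Prior odds: 0.018 ÷ 0.982 = 9/491.
Likelihood ratio of a positive = 0.97/0.06 = 97/6.
Target odds: 0.85 ÷ 0.15 = 17/3.
Need (9/491) × (97/6)ⁿ ≥ 17/3, i.e. (97/6)ⁿ ≥ 8347/27.
(97/6)² = 9409/36 falls short of 8347/27 but (97/6)³ = 912673/216 reaches it, so n = 3.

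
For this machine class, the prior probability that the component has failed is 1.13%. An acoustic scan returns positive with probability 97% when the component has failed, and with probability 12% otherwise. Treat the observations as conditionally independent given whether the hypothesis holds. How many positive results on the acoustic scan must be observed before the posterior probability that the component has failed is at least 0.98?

5

Prior odds: 0.0113 ÷ 0.9887 = 113/9887.
Likelihood ratio of a positive result = 0.97/0.12 = 97/12.
Target posterior odds = 0.98/0.02 = 49.
Need (113/9887) × (97/12)ⁿ ≥ 49, i.e. (97/12)ⁿ ≥ 484463/113.
(97/12)⁴ = 88529281/20736 falls short of 484463/113 but (97/12)⁵ ≈34510.6 reaches it, so n = 5.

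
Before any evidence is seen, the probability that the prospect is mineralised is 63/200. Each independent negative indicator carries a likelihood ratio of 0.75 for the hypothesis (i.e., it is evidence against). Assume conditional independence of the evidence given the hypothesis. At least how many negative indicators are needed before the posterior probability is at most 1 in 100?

Prior odds = 0.315/0.685 = 63/137.
Likelihood ratio per negative indicator = 0.75.
Target odds: 0.01 ÷ 0.99 = 1/99.
Require 0.75ⁿ ≤ 1/99 ÷ (63/137) = 137/6237.
0.75¹³ = 1594323/67108864 is still above 137/6237 but 0.75¹⁴ = 4782969/268435456 is at or below it, so n = 14.

14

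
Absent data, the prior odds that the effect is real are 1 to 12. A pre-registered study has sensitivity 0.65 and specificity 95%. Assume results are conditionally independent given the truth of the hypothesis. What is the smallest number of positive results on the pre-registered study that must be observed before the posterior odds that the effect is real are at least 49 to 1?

3

Prior odds = 1/12.
False-positive rate = 1 − 0.95 = 0.05; likelihood ratio of a positive = 0.65/0.05 = 13.
Target odds = 49.
Need (1/12) × 13ⁿ ≥ 49, i.e. 13ⁿ ≥ 588.
13² = 169 falls short of 588 but 13³ = 2197 reaches it, so n = 3.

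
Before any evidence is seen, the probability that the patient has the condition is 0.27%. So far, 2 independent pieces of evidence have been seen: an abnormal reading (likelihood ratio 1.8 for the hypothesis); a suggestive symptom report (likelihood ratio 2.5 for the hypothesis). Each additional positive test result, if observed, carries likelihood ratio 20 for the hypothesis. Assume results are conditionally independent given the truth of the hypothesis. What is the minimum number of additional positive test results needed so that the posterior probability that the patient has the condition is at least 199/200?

4

Prior odds = 0.0027/0.9973 = 27/9973.
Combined Bayes factor of the evidence already in hand = 1.8 × 2.5 = 4.5.
Odds after that evidence = (27/9973) × 4.5 = 243/19946.
Target odds = 0.995/0.005 = 199.
Need 20ⁿ ≥ 199 ÷ (243/19946) = 3969254/243.
20³ = 8000 falls short of 3969254/243 but 20⁴ = 160000 reaches it, so n = 4.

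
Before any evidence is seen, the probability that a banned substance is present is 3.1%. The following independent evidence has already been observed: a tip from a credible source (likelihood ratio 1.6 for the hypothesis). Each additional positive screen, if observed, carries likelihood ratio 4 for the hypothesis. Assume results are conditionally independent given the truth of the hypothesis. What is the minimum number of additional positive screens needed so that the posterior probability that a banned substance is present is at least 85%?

Prior odds = 0.031/0.969 = 31/969.
Bayes factor of the evidence already in hand = 1.6.
Odds after that evidence = (31/969) × 1.6 = 248/4845.
Target odds = 0.85/0.15 = 17/3.
Need 4ⁿ ≥ 17/3 ÷ (248/4845) = 27455/248.
4³ = 64 falls short of 27455/248 but 4⁴ = 256 reaches it, so n = 4.

4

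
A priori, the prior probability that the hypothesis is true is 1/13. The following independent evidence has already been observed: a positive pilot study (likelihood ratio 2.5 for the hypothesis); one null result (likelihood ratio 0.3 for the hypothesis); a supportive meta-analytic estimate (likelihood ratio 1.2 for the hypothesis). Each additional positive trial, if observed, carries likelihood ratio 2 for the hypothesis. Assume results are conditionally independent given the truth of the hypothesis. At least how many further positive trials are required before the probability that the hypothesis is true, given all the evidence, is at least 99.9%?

Prior odds = (1/13)/(12/13) = 1/12.
Combined Bayes factor of the evidence already in hand = 2.5 × 0.3 × 1.2 = 0.9.
Odds after that evidence = (1/12) × 0.9 = 0.075.
Target odds = 0.999/0.001 = 999.
Need 2ⁿ ≥ 999 ÷ 0.075 = 13320.
2¹³ = 8192 falls short of 13320 but 2¹⁴ = 16384 reaches it, so n = 14.

14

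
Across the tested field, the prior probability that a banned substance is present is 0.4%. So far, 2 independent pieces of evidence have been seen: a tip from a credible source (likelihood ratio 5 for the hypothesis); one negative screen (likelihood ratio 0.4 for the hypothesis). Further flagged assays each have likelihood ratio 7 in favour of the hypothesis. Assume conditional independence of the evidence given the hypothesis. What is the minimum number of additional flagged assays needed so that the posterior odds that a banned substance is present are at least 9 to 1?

4

Prior odds = 0.004/0.996 = 1/249.
Combined Bayes factor of the evidence already in hand = 5 × 0.4 = 2.
Odds after that evidence = (1/249) × 2 = 2/249.
Target odds = 9.
Need 7ⁿ ≥ 9 ÷ (2/249) = 1120.5.
7³ = 343 falls short of 1120.5 but 7⁴ = 2401 reaches it, so n = 4.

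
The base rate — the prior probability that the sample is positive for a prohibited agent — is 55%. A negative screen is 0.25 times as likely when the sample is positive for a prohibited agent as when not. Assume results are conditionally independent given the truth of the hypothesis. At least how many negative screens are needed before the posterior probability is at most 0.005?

Prior odds = 0.55/0.45 = 11/9.
Likelihood ratio per negative screen = 0.25.
Target posterior odds = 0.005/0.995 = 1/199.
Require 0.25ⁿ ≤ 1/199 ÷ (11/9) = 9/2189.
0.25³ = 0.015625 is still above 9/2189 but 0.25⁴ = 0.00390625 is at or below it, so n = 4.

4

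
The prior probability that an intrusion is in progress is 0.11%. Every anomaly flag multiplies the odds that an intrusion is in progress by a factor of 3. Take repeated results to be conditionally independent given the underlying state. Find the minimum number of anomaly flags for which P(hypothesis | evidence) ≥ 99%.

11

Prior odds = 0.0011/0.9989 = 11/9989.
Likelihood ratio per anomaly flag = 3.
Target posterior odds = 0.99/0.01 = 99.
Need (11/9989) × 3ⁿ ≥ 99, i.e. 3ⁿ ≥ 89901.
3¹⁰ = 59049 falls short of 89901 but 3¹¹ = 177147 reaches it, so n = 11.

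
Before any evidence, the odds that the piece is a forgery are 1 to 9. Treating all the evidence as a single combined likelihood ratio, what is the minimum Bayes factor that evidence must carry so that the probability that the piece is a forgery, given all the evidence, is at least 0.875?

Prior odds = 1/9.
Target odds = 0.875/0.125 = 7.
Required Bayes factor = 7 ÷ (1/9) = 63.

63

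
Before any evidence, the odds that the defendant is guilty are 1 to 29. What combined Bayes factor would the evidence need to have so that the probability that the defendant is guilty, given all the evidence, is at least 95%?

Prior odds = 1/29.
Target odds = 0.95/0.05 = 19.
Required Bayes factor = 19 ÷ (1/29) = 551.

551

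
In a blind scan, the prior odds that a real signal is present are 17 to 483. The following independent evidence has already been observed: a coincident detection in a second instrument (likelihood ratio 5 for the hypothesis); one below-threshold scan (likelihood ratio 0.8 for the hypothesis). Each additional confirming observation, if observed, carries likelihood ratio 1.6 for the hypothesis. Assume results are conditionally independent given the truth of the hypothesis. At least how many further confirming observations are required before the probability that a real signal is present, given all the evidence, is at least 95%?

11

Prior odds = 17/483.
Combined Bayes factor of the evidence already in hand = 5 × 0.8 = 4.
Odds after that evidence = (17/483) × 4 = 68/483.
Target odds = 0.95/0.05 = 19.
Need 1.6ⁿ ≥ 19 ÷ (68/483) = 9177/68.
1.6¹⁰ ≈109.951 falls short of 9177/68 but 1.6¹¹ ≈175.922 reaches it, so n = 11.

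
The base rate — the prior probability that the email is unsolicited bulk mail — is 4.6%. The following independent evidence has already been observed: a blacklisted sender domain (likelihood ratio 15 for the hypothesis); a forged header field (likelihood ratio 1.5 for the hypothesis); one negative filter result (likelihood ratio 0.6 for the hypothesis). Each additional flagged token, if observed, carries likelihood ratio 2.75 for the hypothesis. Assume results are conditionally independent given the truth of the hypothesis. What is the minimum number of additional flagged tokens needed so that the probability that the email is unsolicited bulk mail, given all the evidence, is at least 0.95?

4

Prior odds = 0.046/0.954 = 23/477.
Combined Bayes factor of the evidence already in hand = 15 × 1.5 × 0.6 = 13.5.
Odds after that evidence = (23/477) × 13.5 = 69/106.
Target odds = 0.95/0.05 = 19.
Need 2.75ⁿ ≥ 19 ÷ (69/106) = 2014/69.
2.75³ = 20.796875 falls short of 2014/69 but 2.75⁴ = 57.19140625 reaches it, so n = 4.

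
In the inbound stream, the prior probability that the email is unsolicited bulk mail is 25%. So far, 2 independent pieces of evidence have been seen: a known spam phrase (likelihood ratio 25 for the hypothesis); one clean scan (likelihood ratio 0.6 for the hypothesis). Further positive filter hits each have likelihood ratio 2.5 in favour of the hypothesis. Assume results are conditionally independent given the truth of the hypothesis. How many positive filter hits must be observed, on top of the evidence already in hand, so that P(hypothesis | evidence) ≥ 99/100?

4

Prior odds = 0.25/0.75 = 1/3.
Combined Bayes factor of the evidence already in hand = 25 × 0.6 = 15.
Odds after that evidence = (1/3) × 15 = 5.
Target odds = 0.99/0.01 = 99.
Need 2.5ⁿ ≥ 99 ÷ 5 = 19.8.
2.5³ = 15.625 falls short of 19.8 but 2.5⁴ = 39.0625 reaches it, so n = 4.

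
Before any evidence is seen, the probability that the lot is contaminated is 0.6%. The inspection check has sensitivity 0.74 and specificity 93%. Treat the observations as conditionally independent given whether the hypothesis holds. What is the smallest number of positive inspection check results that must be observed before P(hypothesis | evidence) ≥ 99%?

Prior odds: 0.006 ÷ 0.994 = 3/497.
False-positive rate = 1 − 0.93 = 0.07; likelihood ratio of a positive = 0.74/0.07 = 74/7.
Target odds: 0.99 ÷ 0.01 = 99.
Need (3/497) × (74/7)ⁿ ≥ 99, i.e. (74/7)ⁿ ≥ 16401.
(74/7)⁴ = 29986576/2401 falls short of 16401 but (74/7)⁵ ≈132029 reaches it, so n = 5.

5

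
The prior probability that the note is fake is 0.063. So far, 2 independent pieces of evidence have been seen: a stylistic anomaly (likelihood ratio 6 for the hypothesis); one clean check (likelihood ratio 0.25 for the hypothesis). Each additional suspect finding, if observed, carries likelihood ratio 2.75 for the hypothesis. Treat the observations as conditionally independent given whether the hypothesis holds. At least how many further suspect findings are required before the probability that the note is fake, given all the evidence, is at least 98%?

Prior odds = 0.063/0.937 = 63/937.
Combined Bayes factor of the evidence already in hand = 6 × 0.25 = 1.5.
Odds after that evidence = (63/937) × 1.5 = 189/1874.
Target odds = 0.98/0.02 = 49.
Need 2.75ⁿ ≥ 49 ÷ (189/1874) = 13118/27.
2.75⁶ = 1771561/4096 falls short of 13118/27 but 2.75⁷ = 19487171/16384 reaches it, so n = 7.

7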